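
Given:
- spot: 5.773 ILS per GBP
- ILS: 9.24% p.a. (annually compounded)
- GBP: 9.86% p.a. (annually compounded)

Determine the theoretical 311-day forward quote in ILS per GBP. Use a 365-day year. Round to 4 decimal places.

5.7452

T = 311/365 years.
Growth of 1 ILS over T: (1 + 0.0924)^(311/365) = 1.0782099.
Growth of 1 GBP over T: (1 + 0.0986)^(311/365) = 1.0834218.
CIP: F = S · (grow ILS)/(grow GBP) = 5.773 × 1.0782099/1.0834218 = 5.745228 ILS per GBP.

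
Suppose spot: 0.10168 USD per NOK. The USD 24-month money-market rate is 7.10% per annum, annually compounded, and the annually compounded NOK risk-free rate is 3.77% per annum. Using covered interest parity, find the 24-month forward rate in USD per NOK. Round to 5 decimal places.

T = 2 years.
Growth of 1 USD over T: (1 + 0.0710)^2 = 1.147041.
NOK growth factor: (1 + 0.0377)^2 = 1.0768213.
CIP: F = S · (grow USD)/(grow NOK) = 0.10168 × 1.147041/1.0768213 = 0.1083106 USD per NOK.

0.10831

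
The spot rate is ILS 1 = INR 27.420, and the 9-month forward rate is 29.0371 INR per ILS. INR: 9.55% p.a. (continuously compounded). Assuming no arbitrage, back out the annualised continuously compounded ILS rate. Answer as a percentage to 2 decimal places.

T = 9/12 years.
F/S = 29.0371/27.42 = 1.0589752 = (growth of INR) / (growth of ILS).
The INR side grows by e^(0.0955×9/12) = 1.0742524.
That pins the ILS growth at 1.0144264.
r = ln(1.0144264)/(9/12) = 0.019098 → 1.91%.

1.91%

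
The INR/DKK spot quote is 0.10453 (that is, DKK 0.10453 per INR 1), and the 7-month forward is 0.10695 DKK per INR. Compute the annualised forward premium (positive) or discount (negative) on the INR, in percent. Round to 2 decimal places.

+3.97%

T = 7/12 years.
(F − S)/S = (0.10695 − 0.10453)/0.10453 = 0.0231512.
×(1/T) gives 3.97% p.a.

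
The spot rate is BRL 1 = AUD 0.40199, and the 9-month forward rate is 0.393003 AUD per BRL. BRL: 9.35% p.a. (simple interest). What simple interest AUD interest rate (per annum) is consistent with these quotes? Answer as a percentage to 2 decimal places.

T = 9/12 years.
F/S = 0.393003/0.40199 = 0.9776437 = (growth of AUD) / (growth of BRL).
The BRL side grows by 1 + 0.0935×9/12 = 1.070125.
So the AUD growth factor = 1.046201.
(1.046201 − 1)/T = 0.061601, i.e. 6.16%.

6.16%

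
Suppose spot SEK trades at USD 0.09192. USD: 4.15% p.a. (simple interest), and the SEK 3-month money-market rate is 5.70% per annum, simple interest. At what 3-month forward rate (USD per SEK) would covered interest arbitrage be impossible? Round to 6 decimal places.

T = 3/12 years.
USD accumulates by 1 + 0.0415×3/12 = 1.010375.
SEK accumulates by 1 + 0.0570×3/12 = 1.014250.
Forward (USD per SEK) = 0.09192 × 1.010375 / 1.014250 = 0.09156881.

0.091569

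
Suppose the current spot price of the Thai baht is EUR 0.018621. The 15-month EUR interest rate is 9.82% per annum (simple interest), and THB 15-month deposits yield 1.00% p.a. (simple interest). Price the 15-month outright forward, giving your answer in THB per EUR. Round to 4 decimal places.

48.4294

T = 15/12 years.
EUR growth factor: 1 + 0.0982×15/12 = 1.122750.
THB accumulates by 1 + 0.0100×15/12 = 1.012500.
So F = 0.018621 × 1.122750 / 1.012500 = 0.020648620 (EUR/THB).
Invert for THB per EUR: 1 / 0.020648620 = 48.4294.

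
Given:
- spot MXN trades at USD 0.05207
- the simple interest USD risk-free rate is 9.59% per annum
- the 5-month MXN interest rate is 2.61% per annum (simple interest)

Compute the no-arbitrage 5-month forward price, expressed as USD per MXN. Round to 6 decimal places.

T = 5/12 years.
USD accumulates by 1 + 0.0959×5/12 = 1.0399583.
Growth of 1 MXN over T: 1 + 0.0261×5/12 = 1.010875.
CIP: F = S · (grow USD)/(grow MXN) = 0.05207 × 1.0399583/1.010875 = 0.05356808 USD per MXN.

0.053568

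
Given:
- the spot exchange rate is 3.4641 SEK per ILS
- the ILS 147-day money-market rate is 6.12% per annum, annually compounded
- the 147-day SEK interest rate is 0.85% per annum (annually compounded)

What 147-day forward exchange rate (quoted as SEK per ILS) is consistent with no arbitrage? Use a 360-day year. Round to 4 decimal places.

3.3928

T = 147/360 years.
Growth of 1 SEK over T: (1 + 0.0085)^(147/360) = 1.0034621.
ILS accumulates by (1 + 0.0612)^(147/360) = 1.0245517.
Forward (SEK per ILS) = 3.4641 × 1.0034621 / 1.0245517 = 3.392794.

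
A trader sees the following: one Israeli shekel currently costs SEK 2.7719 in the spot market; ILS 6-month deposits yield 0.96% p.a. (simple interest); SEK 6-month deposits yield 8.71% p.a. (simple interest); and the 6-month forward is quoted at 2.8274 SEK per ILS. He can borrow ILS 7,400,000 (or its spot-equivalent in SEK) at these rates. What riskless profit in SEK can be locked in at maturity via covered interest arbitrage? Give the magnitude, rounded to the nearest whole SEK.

SEK 382,171

T = 6/12 years.
Invest the ILS and cover forward: 7,400,000 × 1.004800 × 2.8274 = SEK 21,023,189.25.
Convert at spot and invest in SEK: 7,400,000 × 2.7719 × 1.043550 = SEK 21,405,360.21.
The quoted forward undervalues ILS, so borrow ILS, convert to SEK at spot, deposit the SEK at 8.71%, and buy ILS forward at 2.8274 to cover the loan.
Arbitrage profit = |21,023,189.25 − 21,405,360.21| = SEK 382,171.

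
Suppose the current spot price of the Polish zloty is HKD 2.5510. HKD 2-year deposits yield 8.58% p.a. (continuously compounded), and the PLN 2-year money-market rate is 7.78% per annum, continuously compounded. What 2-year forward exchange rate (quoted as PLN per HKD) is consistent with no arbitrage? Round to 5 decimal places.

0.38578

T = 2 years.
HKD accumulates by e^(0.0858×2) = 1.1872029.
PLN accumulates by e^(0.0778×2) = 1.1683588.
So F = 2.551 × 1.1872029 / 1.1683588 = 2.592144 (HKD/PLN).
Invert for PLN per HKD: 1 / 2.592144 = 0.38578.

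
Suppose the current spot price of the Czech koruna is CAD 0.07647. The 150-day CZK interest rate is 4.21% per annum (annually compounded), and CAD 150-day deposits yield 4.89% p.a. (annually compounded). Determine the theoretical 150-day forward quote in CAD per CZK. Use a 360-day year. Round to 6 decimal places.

T = 150/360 years.
Growth of 1 CAD over T: (1 + 0.0489)^(150/360) = 1.0200917.
CZK accumulates by (1 + 0.0421)^(150/360) = 1.0173309.
So F = 0.07647 × 1.0200917 / 1.0173309 = 0.07667752 (CAD/CZK).

0.076678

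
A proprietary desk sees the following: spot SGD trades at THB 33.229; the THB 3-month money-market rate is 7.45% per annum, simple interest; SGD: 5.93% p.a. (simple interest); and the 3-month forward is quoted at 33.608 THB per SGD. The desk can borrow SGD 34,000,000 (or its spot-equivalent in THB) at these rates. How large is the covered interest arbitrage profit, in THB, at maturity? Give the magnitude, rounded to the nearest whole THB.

T = 3/12 years.
Invest the SGD and cover forward: 34,000,000 × 1.014825 × 33.608 = THB 1,159,612,112.40.
Convert at spot and invest in THB: 34,000,000 × 33.229 × 1.018625 = THB 1,150,828,264.25.
The quoted forward overvalues SGD, so borrow THB, buy SGD at spot, deposit the SGD at 5.93%, and sell the proceeds forward at 33.608.
The gap between the two covered legs is THB 8,783,848.

THB 8,783,848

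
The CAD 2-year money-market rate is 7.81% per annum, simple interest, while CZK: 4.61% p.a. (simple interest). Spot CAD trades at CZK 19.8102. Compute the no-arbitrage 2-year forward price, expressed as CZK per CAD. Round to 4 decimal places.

T = 2 years.
Growth of 1 CZK over T: 1 + 0.0461×2 = 1.092200.
Growth of 1 CAD over T: 1 + 0.0781×2 = 1.156200.
Forward (CZK per CAD) = 19.8102 × 1.092200 / 1.156200 = 18.713631.

18.7136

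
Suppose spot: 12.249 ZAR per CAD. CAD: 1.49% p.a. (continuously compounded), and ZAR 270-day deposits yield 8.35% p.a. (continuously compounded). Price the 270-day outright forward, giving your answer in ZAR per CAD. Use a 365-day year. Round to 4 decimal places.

T = 270/365 years.
ZAR accumulates by e^(0.0835×270/365) = 1.0637146.
Growth of 1 CAD over T: e^(0.0149×270/365) = 1.01108288.
CIP: F = S · (grow ZAR)/(grow CAD) = 12.249 × 1.0637146/1.01108288 = 12.886619 ZAR per CAD.

12.8866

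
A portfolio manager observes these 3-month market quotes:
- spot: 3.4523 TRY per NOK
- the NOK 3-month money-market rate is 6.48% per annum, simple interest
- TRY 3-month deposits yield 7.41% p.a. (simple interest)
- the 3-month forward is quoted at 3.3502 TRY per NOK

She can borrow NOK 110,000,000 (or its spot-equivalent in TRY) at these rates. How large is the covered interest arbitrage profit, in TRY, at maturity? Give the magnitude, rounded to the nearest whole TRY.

TRY 12,295,868

T = 3/12 years.
Keep in NOK, deliver into the forward: 110,000,000·1.016200·3.3502 = TRY 374,492,056.40.
Swap to TRY now, deposit: 110,000,000·3.4523·1.018525 = TRY 386,787,924.33.
The quoted forward undervalues NOK, so borrow NOK, convert to TRY at spot, deposit the TRY at 7.41%, and buy NOK forward at 3.3502 to cover the loan.
Arbitrage profit = |374,492,056.40 − 386,787,924.33| = TRY 12,295,868.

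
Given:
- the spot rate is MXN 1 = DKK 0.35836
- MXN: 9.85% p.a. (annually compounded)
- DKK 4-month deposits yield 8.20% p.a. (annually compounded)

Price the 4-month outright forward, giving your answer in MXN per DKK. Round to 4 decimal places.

T = 4/12 years.
Growth of 1 DKK over T: (1 + 0.0820)^(4/12) = 1.0266185.
MXN growth factor: (1 + 0.0985)^(4/12) = 1.0318107.
Forward (DKK per MXN) = 0.35836 × 1.0266185 / 1.0318107 = 0.3565567.
Quoted the other way: 1/0.3565567 = 2.8046 MXN per DKK.

2.8046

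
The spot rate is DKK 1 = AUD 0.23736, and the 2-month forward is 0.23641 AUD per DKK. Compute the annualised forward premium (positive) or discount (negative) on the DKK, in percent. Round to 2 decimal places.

T = 2/12 years.
Period premium: (0.23641 − 0.23736)/0.23736 = -0.0040024.
Annualise by dividing by T: -0.0040024 / (2/12) = -0.024014 → -2.40%.

-2.40%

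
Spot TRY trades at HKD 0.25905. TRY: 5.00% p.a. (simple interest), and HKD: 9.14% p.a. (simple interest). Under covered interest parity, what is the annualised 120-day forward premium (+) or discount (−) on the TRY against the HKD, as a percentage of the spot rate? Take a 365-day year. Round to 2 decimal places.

+4.07%

T = 120/365 years.
No-arbitrage forward: 0.25905 × 1.0300493 / 1.0164384 = 0.26251888 HKD/TRY.
Annualised premium = (F − S)/S × (1/T) = (0.26251888 − 0.25905)/0.25905 ÷ (120/365) = 4.07%.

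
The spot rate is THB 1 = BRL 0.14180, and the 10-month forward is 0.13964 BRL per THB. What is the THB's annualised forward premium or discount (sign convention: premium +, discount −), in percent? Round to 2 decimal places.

T = 10/12 years.
Period premium: (0.13964 − 0.1418)/0.1418 = -0.0152327.
Annualise by dividing by T: -0.0152327 / (10/12) = -0.018279 → -1.83%.

-1.83%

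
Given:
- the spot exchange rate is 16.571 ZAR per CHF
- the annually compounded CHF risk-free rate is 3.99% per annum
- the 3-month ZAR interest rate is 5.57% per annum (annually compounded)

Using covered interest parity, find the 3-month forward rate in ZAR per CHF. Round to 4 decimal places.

T = 3/12 years.
Growth of 1 ZAR over T: (1 + 0.0557)^(3/12) = 1.01364324.
Growth of 1 CHF over T: (1 + 0.0399)^(3/12) = 1.00982913.
So F = 16.571 × 1.01364324 / 1.00982913 = 16.633588 (ZAR/CHF).

16.6336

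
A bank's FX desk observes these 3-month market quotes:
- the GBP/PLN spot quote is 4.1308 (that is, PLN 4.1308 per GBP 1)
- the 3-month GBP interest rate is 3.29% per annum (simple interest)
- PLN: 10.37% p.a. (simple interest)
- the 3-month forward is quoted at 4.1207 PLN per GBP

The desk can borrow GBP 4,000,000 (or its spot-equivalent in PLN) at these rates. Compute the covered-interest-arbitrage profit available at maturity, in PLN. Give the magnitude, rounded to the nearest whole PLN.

T = 3/12 years.
Keep in GBP, deliver into the forward: 4,000,000·1.008225·4.1207 = PLN 16,618,371.03.
Swap to PLN now, deposit: 4,000,000·4.1308·1.025925 = PLN 16,951,563.96.
The quoted forward undervalues GBP, so borrow GBP, convert to PLN at spot, deposit the PLN at 10.37%, and buy GBP forward at 4.1207 to cover the loan.
Profit = 16,951,563.96 − 16,618,371.03 = PLN 333,193.

PLN 333,193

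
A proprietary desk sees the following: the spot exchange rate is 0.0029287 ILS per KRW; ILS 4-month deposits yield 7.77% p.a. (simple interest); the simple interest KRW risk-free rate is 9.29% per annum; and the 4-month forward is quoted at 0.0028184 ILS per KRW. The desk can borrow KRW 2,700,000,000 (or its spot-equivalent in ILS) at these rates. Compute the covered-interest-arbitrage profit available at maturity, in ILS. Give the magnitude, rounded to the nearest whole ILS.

T = 4/12 years.
Keep in KRW, deliver into the forward: 2,700,000,000·1.030966667·0.0028184 = ILS 7,845,326.43.
Swap to ILS now, deposit: 2,700,000,000·0.0029287·1.025900 = ILS 8,112,293.99.
The quoted forward undervalues KRW, so borrow KRW, convert to ILS at spot, deposit the ILS at 7.77%, and buy KRW forward at 0.0028184 to cover the loan.
Profit = 8,112,293.99 − 7,845,326.43 = ILS 266,968.

ILS 266,968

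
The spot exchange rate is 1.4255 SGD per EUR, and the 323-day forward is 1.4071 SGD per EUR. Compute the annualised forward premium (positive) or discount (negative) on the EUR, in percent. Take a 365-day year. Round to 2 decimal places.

-1.46%

T = 323/365 years.
Period premium: (1.4071 − 1.4255)/1.4255 = -0.0129078.
×(1/T) gives -1.46% p.a.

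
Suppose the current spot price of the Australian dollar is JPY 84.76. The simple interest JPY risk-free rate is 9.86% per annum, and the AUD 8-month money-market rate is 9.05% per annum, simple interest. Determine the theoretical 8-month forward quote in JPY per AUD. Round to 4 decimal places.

85.1917

T = 8/12 years.
JPY growth factor: 1 + 0.0986×8/12 = 1.06573333.
AUD growth factor: 1 + 0.0905×8/12 = 1.06033333.
CIP: F = S · (grow JPY)/(grow AUD) = 84.76 × 1.06573333/1.06033333 = 85.191660 JPY per AUD.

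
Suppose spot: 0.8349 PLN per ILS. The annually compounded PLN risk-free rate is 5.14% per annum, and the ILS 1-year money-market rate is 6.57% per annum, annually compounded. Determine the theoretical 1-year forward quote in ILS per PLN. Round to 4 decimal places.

1.2140

T = 1 year.
Growth of 1 PLN over T: (1 + 0.0514)^1 = 1.051400.
ILS growth factor: (1 + 0.0657)^1 = 1.065700.
CIP: F = S · (grow PLN)/(grow ILS) = 0.8349 × 1.051400/1.065700 = 0.8236970 PLN per ILS.
Quoted the other way: 1/0.8236970 = 1.2140 ILS per PLN.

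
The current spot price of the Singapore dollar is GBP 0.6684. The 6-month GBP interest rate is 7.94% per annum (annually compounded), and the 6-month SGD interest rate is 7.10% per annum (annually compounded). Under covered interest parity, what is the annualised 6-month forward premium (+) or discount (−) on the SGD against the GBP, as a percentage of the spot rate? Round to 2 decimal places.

T = 6/12 years.
CIP forward (GBP per SGD) = 0.6684 × 1.0389418/1.0348913 = 0.6710161.
Annualised premium = (F − S)/S × (1/T) = (0.6710161 − 0.6684)/0.6684 ÷ (6/12) = 0.78%.

+0.78%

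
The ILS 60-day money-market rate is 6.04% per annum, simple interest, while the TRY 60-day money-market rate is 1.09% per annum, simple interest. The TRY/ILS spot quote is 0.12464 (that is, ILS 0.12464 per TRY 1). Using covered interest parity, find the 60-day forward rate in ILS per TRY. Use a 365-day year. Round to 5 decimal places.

0.12565

T = 60/365 years.
Growth of 1 ILS over T: 1 + 0.0604×60/365 = 1.0099288.
TRY accumulates by 1 + 0.0109×60/365 = 1.0017918.
Forward (ILS per TRY) = 0.12464 × 1.0099288 / 1.0017918 = 0.1256524.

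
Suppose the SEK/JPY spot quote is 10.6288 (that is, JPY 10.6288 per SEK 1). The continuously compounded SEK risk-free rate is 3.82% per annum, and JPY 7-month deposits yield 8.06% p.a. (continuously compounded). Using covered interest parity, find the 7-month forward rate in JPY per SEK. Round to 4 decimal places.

10.8950

T = 7/12 years.
Growth of 1 JPY over T: e^(0.0806×7/12) = 1.04813948.
SEK accumulates by e^(0.0382×7/12) = 1.02253346.
So F = 10.6288 × 1.04813948 / 1.02253346 = 10.894964 (JPY/SEK).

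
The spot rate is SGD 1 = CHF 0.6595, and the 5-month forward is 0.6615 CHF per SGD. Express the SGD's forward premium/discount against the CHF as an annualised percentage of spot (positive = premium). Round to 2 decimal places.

+0.73%

T = 5/12 years.
SGD trades forward at +0.30326% vs spot over the period.
×(1/T) gives 0.73% p.a.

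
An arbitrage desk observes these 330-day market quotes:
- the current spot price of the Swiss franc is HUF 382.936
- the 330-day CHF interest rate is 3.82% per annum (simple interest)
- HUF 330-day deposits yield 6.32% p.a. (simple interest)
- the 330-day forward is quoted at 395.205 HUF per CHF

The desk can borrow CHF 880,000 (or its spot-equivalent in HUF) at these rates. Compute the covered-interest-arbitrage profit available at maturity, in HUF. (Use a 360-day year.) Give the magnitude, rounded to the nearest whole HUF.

HUF 3,452,242

T = 330/360 years.
Route A — deposit CHF, sell forward: 880,000 × 1.03501666667 × 395.205 = HUF 359,958,510.34.
Route B — convert at spot, deposit HUF: 880,000 × 382.936 × 1.05793333333 = HUF 356,506,267.86.
The quoted forward overvalues CHF, so borrow HUF, buy CHF at spot, deposit the CHF at 3.82%, and sell the proceeds forward at 395.205.
Profit = 359,958,510.34 − 356,506,267.86 = HUF 3,452,242.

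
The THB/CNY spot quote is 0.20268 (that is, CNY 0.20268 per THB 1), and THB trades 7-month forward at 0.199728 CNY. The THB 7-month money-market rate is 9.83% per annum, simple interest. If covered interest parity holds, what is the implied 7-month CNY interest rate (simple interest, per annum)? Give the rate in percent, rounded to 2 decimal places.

T = 7/12 years.
F/S = 0.199728/0.20268 = 0.9854352 = (growth of CNY) / (growth of THB).
THB growth factor: 1 + 0.0983×7/12 = 1.0573417.
That pins the CNY growth at 1.0419417.
(1.0419417 − 1)/T = 0.071900, i.e. 7.19%.

7.19%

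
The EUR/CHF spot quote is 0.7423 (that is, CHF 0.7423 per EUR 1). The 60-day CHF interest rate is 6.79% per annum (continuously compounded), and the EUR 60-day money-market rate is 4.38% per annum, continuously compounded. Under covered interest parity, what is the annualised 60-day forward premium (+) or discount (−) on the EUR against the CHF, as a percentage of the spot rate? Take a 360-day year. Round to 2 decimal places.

+2.41%

T = 60/360 years.
CIP forward (CHF per EUR) = 0.7423 × 1.0113809/1.0073267 = 0.7452875.
(F − S)/S ÷ T = (0.7452875 − 0.7423)/0.7423/(60/360) = 0.024148 → 2.41%.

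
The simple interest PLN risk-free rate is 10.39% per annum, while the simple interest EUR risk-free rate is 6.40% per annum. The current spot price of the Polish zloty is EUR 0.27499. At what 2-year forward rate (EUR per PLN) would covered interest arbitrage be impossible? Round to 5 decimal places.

T = 2 years.
EUR accumulates by 1 + 0.0640×2 = 1.128000.
PLN growth factor: 1 + 0.1039×2 = 1.207800.
So F = 0.27499 × 1.128000 / 1.207800 = 0.2568213 (EUR/PLN).

0.25682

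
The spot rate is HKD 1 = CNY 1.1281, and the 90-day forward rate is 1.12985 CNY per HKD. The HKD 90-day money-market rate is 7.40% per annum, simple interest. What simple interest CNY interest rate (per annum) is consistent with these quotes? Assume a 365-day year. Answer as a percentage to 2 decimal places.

T = 90/365 years.
CIP gives F = S · g_CNY/g_HKD, so g_CNY/g_HKD = 1.12985/1.1281 = 1.0015513.
HKD growth factor: 1 + 0.0740×90/365 = 1.0182466.
So the CNY growth factor = 1.0198262.
r = (1.0198262 − 1)/(90/365) = 0.080406 → 8.04%.

8.04%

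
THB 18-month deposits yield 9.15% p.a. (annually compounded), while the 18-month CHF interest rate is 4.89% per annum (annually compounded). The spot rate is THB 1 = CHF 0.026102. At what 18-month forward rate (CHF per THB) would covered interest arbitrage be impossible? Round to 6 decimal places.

T = 18/12 years.
CHF accumulates by (1 + 0.0489)^(18/12) = 1.0742395.
THB growth factor: (1 + 0.0915)^(18/12) = 1.1403433.
So F = 0.026102 × 1.0742395 / 1.1403433 = 0.02458891 (CHF/THB).

0.024589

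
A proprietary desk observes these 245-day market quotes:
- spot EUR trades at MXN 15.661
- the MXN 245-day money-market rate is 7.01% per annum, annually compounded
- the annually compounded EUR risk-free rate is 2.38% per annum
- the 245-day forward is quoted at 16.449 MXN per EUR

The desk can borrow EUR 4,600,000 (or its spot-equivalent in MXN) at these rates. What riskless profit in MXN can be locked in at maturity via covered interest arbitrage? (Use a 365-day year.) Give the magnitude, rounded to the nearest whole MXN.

MXN 1,477,039

T = 245/365 years.
Route A — deposit EUR, sell forward: 4,600,000 × 1.0159134915 × 16.449 = MXN 76,869,500.70.
Route B — convert at spot, deposit MXN: 4,600,000 × 15.661 × 1.046527393 = MXN 75,392,461.31.
The quoted forward overvalues EUR, so borrow MXN, buy EUR at spot, deposit the EUR at 2.38%, and sell the proceeds forward at 16.449.
Profit = 76,869,500.70 − 75,392,461.31 = MXN 1,477,039.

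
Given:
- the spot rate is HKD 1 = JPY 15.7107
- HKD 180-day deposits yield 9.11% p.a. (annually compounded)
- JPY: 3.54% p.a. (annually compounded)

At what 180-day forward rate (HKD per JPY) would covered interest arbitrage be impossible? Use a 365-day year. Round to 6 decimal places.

T = 180/365 years.
JPY growth factor: (1 + 0.0354)^(180/365) = 1.0173036.
HKD accumulates by (1 + 0.0911)^(180/365) = 1.0439337.
CIP: F = S · (grow JPY)/(grow HKD) = 15.7107 × 1.0173036/1.0439337 = 15.30993 JPY per HKD.
Quoted the other way: 1/15.30993 = 0.065317 HKD per JPY.

0.065317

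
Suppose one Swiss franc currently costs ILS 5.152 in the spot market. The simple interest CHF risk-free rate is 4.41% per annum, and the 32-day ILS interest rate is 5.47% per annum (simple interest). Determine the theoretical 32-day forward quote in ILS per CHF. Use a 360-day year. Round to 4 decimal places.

5.1568

T = 32/360 years.
Growth of 1 ILS over T: 1 + 0.0547×32/360 = 1.0048622.
Growth of 1 CHF over T: 1 + 0.0441×32/360 = 1.003920.
CIP: F = S · (grow ILS)/(grow CHF) = 5.152 × 1.0048622/1.003920 = 5.156835 ILS per CHF.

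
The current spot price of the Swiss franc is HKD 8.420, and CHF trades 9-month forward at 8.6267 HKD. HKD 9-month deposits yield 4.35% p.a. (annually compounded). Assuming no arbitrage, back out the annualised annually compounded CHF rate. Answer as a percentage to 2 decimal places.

1.03%

T = 9/12 years.
By CIP, F/S equals the HKD-to-CHF growth ratio: 8.6267/8.42 = 1.0245487.
HKD growth factor: (1 + 0.0435)^(9/12) = 1.0324507.
That pins the CHF growth at 1.0077127.
r = 1.0077127^(12/9) − 1 = 0.010297 → 1.03%.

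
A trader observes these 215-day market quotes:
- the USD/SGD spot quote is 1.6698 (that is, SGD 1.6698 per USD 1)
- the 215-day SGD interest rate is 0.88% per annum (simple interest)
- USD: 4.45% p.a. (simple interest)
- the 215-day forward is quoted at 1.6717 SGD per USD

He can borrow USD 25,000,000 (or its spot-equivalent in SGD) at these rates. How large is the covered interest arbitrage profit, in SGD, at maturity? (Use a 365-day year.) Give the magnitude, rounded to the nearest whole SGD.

SGD 926,591

T = 215/365 years.
Keep in USD, deliver into the forward: 25,000,000·1.0262123288·1.6717 = SGD 42,887,978.75.
Swap to SGD now, deposit: 25,000,000·1.6698·1.0051835616 = SGD 41,961,387.78.
The quoted forward overvalues USD, so borrow SGD, buy USD at spot, deposit the USD at 4.45%, and sell the proceeds forward at 1.6717.
Profit = 42,887,978.75 − 41,961,387.78 = SGD 926,591.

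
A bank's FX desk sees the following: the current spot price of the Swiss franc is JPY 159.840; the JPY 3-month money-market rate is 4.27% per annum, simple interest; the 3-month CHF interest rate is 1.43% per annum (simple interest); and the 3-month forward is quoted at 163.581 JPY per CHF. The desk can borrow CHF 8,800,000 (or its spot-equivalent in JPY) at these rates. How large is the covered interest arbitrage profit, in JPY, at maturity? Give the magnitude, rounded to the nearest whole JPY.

JPY 23,051,689

T = 3/12 years.
Keep in CHF, deliver into the forward: 8,800,000·1.003575·163.581 = JPY 1,444,659,058.26.
Swap to JPY now, deposit: 8,800,000·159.840·1.010675 = JPY 1,421,607,369.60.
The quoted forward overvalues CHF, so borrow JPY, buy CHF at spot, deposit the CHF at 1.43%, and sell the proceeds forward at 163.581.
Arbitrage profit = |1,444,659,058.26 − 1,421,607,369.60| = JPY 23,051,689.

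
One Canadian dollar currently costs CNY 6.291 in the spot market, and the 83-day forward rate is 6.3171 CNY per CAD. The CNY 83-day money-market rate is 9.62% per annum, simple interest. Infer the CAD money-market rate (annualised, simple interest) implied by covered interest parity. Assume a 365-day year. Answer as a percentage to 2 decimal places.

T = 83/365 years.
By CIP, F/S equals the CNY-to-CAD growth ratio: 6.3171/6.291 = 1.0041488.
The CNY side grows by 1 + 0.0962×83/365 = 1.0218756.
So the CAD growth factor = 1.0176536.
(1.0176536 − 1)/T = 0.077633, i.e. 7.76%.

7.76%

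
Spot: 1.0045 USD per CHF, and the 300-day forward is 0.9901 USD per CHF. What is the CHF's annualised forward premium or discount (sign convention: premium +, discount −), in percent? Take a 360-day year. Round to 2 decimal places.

T = 300/360 years.
Period premium: (0.9901 − 1.0045)/1.0045 = -0.0143355.
×(1/T) gives -1.72% p.a.

-1.72%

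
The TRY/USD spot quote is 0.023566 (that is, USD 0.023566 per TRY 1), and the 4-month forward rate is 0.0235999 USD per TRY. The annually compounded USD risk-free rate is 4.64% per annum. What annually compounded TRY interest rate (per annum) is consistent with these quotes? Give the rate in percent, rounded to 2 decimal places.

4.19%

T = 4/12 years.
F/S = 0.0235999/0.023566 = 1.0014385 = (growth of USD) / (growth of TRY).
The USD side grows by (1 + 0.0464)^(4/12) = 1.0152334.
Hence g_TRY = 1.0137751.
Annualise: 1.0137751^(12/4) − 1 = 0.041897 = 4.19%.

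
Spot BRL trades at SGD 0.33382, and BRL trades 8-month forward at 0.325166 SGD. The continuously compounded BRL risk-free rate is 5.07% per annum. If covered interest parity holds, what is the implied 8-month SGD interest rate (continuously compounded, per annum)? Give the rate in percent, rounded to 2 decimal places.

T = 8/12 years.
By CIP, F/S equals the SGD-to-BRL growth ratio: 0.325166/0.33382 = 0.9740758.
BRL growth factor: e^(0.0507×8/12) = 1.0343777.
So the SGD growth factor = 1.0075623.
r = ln(1.0075623)/(8/12) = 0.011301 → 1.13%.

1.13%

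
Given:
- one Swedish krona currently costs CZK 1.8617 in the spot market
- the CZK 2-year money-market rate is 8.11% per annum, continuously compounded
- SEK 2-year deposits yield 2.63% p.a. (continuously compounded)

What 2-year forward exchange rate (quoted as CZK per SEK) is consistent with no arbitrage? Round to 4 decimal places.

2.0773

T = 2 years.
CZK growth factor: e^(0.0811×2) = 1.1760954.
Growth of 1 SEK over T: e^(0.0263×2) = 1.054008.
So F = 1.8617 × 1.1760954 / 1.054008 = 2.077344 (CZK/SEK).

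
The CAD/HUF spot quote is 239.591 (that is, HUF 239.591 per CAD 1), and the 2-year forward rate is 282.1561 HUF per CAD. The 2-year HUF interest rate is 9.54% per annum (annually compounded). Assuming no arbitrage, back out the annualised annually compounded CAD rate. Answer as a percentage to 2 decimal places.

T = 2 years.
By CIP, F/S equals the HUF-to-CAD growth ratio: 282.1561/239.591 = 1.1776573.
HUF growth factor: (1 + 0.0954)^2 = 1.1999012.
That pins the CAD growth at 1.0188883.
r = 1.0188883^(1/2) − 1 = 0.009400 → 0.94%.

0.94%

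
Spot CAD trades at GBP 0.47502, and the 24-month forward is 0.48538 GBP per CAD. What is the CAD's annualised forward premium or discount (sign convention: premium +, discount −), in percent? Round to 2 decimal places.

+1.09%

T = 2 years.
(F − S)/S = (0.48538 − 0.47502)/0.47502 = 0.0218096.
Annualise by dividing by T: 0.0218096 / 2 = 0.010905 → 1.09%.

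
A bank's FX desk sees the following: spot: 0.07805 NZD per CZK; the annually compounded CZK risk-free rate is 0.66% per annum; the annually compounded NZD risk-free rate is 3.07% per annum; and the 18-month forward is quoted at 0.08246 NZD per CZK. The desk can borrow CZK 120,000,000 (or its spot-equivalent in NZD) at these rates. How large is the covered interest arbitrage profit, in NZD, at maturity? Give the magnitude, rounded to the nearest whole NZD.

NZD 192,726

T = 18/12 years.
Keep in CZK, deliver into the forward: 120,000,000·1.009916317·0.08246 = NZD 9,993,323.94.
Swap to NZD now, deposit: 120,000,000·0.07805·1.046401646 = NZD 9,800,597.82.
The quoted forward overvalues CZK, so borrow NZD, buy CZK at spot, deposit the CZK at 0.66%, and sell the proceeds forward at 0.08246.
Arbitrage profit = |9,993,323.94 − 9,800,597.82| = NZD 192,726.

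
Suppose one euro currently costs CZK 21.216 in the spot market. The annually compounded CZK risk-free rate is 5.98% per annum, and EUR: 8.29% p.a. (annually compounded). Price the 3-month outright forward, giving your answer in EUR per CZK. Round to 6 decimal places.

T = 3/12 years.
Growth of 1 CZK over T: (1 + 0.0598)^(3/12) = 1.014626.
EUR growth factor: (1 + 0.0829)^(3/12) = 1.0201102.
CIP: F = S · (grow CZK)/(grow EUR) = 21.216 × 1.014626/1.0201102 = 21.10194 CZK per EUR.
Quoted the other way: 1/21.10194 = 0.047389 EUR per CZK.

0.047389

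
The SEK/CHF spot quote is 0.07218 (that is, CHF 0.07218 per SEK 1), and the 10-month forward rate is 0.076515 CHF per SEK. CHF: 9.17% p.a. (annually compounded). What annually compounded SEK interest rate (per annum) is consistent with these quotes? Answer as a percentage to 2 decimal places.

T = 10/12 years.
CIP gives F = S · g_CHF/g_SEK, so g_CHF/g_SEK = 0.076515/0.07218 = 1.0600582.
CHF growth factor: (1 + 0.0917)^(10/12) = 1.0758526.
That pins the SEK growth at 1.0148996.
Annualise: 1.0148996^(12/10) − 1 = 0.017906 = 1.79%.

1.79%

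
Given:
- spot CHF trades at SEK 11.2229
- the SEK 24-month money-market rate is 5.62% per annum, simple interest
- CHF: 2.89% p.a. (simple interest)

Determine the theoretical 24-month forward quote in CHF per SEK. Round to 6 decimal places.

T = 2 years.
SEK growth factor: 1 + 0.0562×2 = 1.112400.
Growth of 1 CHF over T: 1 + 0.0289×2 = 1.057800.
CIP: F = S · (grow SEK)/(grow CHF) = 11.2229 × 1.112400/1.057800 = 11.80219 SEK per CHF.
Quoted the other way: 1/11.80219 = 0.084730 CHF per SEK.

0.084730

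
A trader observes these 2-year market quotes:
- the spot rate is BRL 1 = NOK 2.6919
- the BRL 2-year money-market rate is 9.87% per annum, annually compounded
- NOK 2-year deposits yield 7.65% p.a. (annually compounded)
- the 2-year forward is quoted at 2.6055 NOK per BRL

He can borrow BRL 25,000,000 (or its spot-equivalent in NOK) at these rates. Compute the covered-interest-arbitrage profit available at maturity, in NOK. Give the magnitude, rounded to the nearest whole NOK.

T = 2 years.
Route A — deposit BRL, sell forward: 25,000,000 × 1.20714169 × 2.6055 = NOK 78,630,191.83.
Route B — convert at spot, deposit NOK: 25,000,000 × 2.6919 × 1.15885225 = NOK 77,987,859.29.
The quoted forward overvalues BRL, so borrow NOK, buy BRL at spot, deposit the BRL at 9.87%, and sell the proceeds forward at 2.6055.
The gap between the two covered legs is NOK 642,333.

NOK 642,333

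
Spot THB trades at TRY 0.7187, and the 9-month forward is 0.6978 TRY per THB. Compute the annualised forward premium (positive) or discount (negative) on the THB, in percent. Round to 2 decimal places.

-3.88%

T = 9/12 years.
(F − S)/S = (0.6978 − 0.7187)/0.7187 = -0.0290803.
Annualise by dividing by T: -0.0290803 / (9/12) = -0.038774 → -3.88%.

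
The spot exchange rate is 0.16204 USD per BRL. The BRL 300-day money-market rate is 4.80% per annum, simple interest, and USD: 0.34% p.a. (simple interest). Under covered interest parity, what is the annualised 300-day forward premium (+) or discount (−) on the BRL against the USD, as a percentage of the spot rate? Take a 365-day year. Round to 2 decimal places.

T = 300/365 years.
F = S · g_USD/g_BRL = 0.16204 × 1.0027945/1.0394521 = 0.15632545.
Annualised premium = (F − S)/S × (1/T) = (0.15632545 − 0.16204)/0.16204 ÷ (300/365) = -4.29%.

-4.29%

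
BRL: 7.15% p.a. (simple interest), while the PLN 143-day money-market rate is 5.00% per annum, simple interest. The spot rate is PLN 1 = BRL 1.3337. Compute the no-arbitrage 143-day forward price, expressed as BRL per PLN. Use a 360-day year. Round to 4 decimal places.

1.3449

T = 143/360 years.
BRL accumulates by 1 + 0.0715×143/360 = 1.0284014.
PLN growth factor: 1 + 0.0500×143/360 = 1.0198611.
CIP: F = S · (grow BRL)/(grow PLN) = 1.3337 × 1.0284014/1.0198611 = 1.344868 BRL per PLN.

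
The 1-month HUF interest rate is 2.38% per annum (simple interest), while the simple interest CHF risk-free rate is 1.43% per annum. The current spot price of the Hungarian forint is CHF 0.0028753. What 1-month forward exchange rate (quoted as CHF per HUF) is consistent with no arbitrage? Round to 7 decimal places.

T = 1/12 years.
CHF growth factor: 1 + 0.0143×1/12 = 1.0011917.
HUF accumulates by 1 + 0.0238×1/12 = 1.0019833.
Forward (CHF per HUF) = 0.0028753 × 1.0011917 / 1.0019833 = 0.002873028.

0.0028730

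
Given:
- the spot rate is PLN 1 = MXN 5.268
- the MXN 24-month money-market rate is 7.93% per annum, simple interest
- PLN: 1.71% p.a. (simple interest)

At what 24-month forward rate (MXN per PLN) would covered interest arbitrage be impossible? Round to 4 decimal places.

5.9017

T = 2 years.
MXN accumulates by 1 + 0.0793×2 = 1.158600.
PLN growth factor: 1 + 0.0171×2 = 1.034200.
So F = 5.268 × 1.158600 / 1.034200 = 5.901668 (MXN/PLN).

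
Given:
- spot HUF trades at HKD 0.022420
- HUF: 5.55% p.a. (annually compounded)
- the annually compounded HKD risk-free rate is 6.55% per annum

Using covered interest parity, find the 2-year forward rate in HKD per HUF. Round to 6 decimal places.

T = 2 years.
HKD accumulates by (1 + 0.0655)^2 = 1.1352903.
HUF growth factor: (1 + 0.0555)^2 = 1.1140803.
CIP: F = S · (grow HKD)/(grow HUF) = 0.02242 × 1.1352903/1.1140803 = 0.02284683 HKD per HUF.

0.022847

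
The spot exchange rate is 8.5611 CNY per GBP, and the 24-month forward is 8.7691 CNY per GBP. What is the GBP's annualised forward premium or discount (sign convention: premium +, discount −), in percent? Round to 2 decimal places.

T = 2 years.
Period premium: (8.7691 − 8.5611)/8.5611 = 0.0242959.
×(1/T) gives 1.21% p.a.

+1.21%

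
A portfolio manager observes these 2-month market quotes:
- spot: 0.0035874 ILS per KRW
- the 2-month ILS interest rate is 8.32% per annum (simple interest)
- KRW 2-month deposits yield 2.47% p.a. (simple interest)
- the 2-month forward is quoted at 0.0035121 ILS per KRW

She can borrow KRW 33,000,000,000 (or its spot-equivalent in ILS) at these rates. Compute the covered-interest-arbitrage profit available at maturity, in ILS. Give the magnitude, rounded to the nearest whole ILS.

T = 2/12 years.
Keep in KRW, deliver into the forward: 33,000,000,000·1.00411666667·0.0035121 = ILS 116,376,418.79.
Swap to ILS now, deposit: 33,000,000,000·0.0035874·1.01386666667 = ILS 120,025,794.24.
The quoted forward undervalues KRW, so borrow KRW, convert to ILS at spot, deposit the ILS at 8.32%, and buy KRW forward at 0.0035121 to cover the loan.
The gap between the two covered legs is ILS 3,649,375.

ILS 3,649,375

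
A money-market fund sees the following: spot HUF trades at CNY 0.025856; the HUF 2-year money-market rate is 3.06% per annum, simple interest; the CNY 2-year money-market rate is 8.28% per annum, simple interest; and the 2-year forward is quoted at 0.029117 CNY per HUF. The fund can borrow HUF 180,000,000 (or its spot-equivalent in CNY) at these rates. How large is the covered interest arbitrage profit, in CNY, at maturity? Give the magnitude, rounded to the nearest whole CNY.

T = 2 years.
Keep in HUF, deliver into the forward: 180,000,000·1.061200·0.029117 = CNY 5,561,812.87.
Swap to CNY now, deposit: 180,000,000·0.025856·1.165600 = CNY 5,424,795.65.
The quoted forward overvalues HUF, so borrow CNY, buy HUF at spot, deposit the HUF at 3.06%, and sell the proceeds forward at 0.029117.
Profit = 5,561,812.87 − 5,424,795.65 = CNY 137,017.

CNY 137,017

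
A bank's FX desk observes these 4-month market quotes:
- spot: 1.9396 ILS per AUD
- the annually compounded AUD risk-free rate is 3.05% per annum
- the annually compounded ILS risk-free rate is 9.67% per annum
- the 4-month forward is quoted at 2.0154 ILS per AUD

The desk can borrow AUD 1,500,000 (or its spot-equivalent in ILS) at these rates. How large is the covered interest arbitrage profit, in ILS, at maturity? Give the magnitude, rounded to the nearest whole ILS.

T = 4/12 years.
Keep in AUD, deliver into the forward: 1,500,000·1.010065022·2.0154 = ILS 3,053,527.57.
Swap to ILS now, deposit: 1,500,000·1.9396·1.031246801 = ILS 3,000,309.44.
The quoted forward overvalues AUD, so borrow ILS, buy AUD at spot, deposit the AUD at 3.05%, and sell the proceeds forward at 2.0154.
The gap between the two covered legs is ILS 53,218.

ILS 53,218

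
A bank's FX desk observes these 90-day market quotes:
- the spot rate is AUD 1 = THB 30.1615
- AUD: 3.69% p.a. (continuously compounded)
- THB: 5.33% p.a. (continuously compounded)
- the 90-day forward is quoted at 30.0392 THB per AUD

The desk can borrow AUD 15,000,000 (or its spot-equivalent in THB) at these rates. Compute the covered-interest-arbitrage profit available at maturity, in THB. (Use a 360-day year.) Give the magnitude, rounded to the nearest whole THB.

THB 3,727,468

T = 90/360 years.
Invest the AUD and cover forward: 15,000,000 × 1.00926768146 × 30.0392 = THB 454,763,906.05.
Convert at spot and invest in THB: 15,000,000 × 30.1615 × 1.01341417345 = THB 458,491,373.89.
The quoted forward undervalues AUD, so borrow AUD, convert to THB at spot, deposit the THB at 5.33%, and buy AUD forward at 30.0392 to cover the loan.
Profit = 458,491,373.89 − 454,763,906.05 = THB 3,727,468.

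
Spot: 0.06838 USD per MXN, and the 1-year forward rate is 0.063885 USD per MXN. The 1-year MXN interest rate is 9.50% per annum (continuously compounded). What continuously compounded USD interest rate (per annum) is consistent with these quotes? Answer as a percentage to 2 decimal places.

2.70%

T = 1 year.
F/S = 0.063885/0.06838 = 0.9342644 = (growth of USD) / (growth of MXN).
The MXN side grows by e^(0.0950×1) = 1.0996589.
Hence g_USD = 1.0273722.
r = ln(1.0273722)/1 = 0.027004 → 2.70%.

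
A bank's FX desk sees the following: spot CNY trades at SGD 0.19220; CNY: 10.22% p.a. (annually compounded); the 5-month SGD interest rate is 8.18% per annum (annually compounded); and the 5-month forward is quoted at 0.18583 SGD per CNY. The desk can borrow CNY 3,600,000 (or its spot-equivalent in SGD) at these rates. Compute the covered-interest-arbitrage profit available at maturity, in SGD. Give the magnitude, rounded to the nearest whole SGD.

SGD 18,294

T = 5/12 years.
Keep in CNY, deliver into the forward: 3,600,000·1.04137825·0.18583 = SGD 696,669.55.
Swap to SGD now, deposit: 3,600,000·0.19220·1.03330352 = SGD 714,963.37.
The quoted forward undervalues CNY, so borrow CNY, convert to SGD at spot, deposit the SGD at 8.18%, and buy CNY forward at 0.18583 to cover the loan.
The gap between the two covered legs is SGD 18,294.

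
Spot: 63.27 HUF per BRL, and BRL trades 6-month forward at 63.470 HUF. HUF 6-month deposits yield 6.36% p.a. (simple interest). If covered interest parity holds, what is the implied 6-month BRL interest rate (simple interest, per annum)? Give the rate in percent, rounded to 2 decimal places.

5.71%

T = 6/12 years.
F/S = 63.47/63.27 = 1.0031611 = (growth of HUF) / (growth of BRL).
HUF growth factor: 1 + 0.0636×6/12 = 1.031800.
So the BRL growth factor = 1.0285487.
r = (1.0285487 − 1)/(6/12) = 0.057097 → 5.71%.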